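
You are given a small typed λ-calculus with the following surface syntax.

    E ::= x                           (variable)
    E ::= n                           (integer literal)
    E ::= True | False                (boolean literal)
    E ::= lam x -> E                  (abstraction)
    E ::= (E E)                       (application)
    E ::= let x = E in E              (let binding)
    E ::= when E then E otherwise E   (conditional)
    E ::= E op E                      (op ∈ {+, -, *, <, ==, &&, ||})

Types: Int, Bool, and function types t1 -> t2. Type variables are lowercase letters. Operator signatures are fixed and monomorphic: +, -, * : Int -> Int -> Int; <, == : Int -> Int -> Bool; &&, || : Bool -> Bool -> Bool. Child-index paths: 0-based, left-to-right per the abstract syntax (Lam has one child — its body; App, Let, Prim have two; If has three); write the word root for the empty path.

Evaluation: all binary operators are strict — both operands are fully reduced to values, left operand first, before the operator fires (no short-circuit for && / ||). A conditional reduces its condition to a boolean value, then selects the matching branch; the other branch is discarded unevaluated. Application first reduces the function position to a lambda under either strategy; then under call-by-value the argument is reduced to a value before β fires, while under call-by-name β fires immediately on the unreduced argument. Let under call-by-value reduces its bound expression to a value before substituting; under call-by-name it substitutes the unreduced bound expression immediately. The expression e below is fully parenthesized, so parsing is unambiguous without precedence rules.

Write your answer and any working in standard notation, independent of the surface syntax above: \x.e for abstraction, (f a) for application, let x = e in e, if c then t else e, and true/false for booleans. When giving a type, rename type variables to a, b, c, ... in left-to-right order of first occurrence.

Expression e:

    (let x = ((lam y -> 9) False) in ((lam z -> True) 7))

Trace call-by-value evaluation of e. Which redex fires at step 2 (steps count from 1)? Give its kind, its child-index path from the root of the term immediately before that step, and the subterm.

Answer: let at root : (let x = 9 in ((\z.true) 7))

Trace:
step 0: (let x = ((\y.9) false) in ((\z.true) 7))
step 1: [beta@0] (let x = 9 in ((\z.true) 7))
step 2: [let@root] ((\z.true) 7)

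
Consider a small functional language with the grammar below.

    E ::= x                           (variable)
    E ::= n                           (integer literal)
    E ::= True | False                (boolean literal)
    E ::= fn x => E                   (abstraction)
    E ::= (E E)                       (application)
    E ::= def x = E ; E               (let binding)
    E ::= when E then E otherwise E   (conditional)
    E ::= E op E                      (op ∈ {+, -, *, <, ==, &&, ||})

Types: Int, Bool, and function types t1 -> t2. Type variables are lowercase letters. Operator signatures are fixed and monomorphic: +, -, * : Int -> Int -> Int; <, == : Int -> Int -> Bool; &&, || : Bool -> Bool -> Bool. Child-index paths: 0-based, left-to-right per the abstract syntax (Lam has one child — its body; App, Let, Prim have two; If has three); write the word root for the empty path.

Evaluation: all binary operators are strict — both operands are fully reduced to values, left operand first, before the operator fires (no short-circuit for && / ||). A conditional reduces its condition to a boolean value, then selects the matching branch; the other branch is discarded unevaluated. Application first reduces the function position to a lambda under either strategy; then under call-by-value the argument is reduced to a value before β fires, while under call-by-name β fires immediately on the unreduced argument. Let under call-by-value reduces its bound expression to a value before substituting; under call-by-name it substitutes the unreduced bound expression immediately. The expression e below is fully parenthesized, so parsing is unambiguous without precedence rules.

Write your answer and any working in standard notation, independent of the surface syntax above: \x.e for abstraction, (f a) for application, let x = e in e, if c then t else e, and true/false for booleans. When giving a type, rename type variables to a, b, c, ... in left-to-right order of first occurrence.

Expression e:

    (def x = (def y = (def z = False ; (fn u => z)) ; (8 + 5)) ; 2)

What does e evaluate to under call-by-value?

Working:
step 0: (let x = (let y = (let z = false in (\u.z)) in (8 + 5)) in 2)
step 1: [let@0.0] (let x = (let y = (\u.false) in (8 + 5)) in 2)
step 2: [let@0] (let x = (8 + 5) in 2)
step 3: [delta@0] (let x = 13 in 2)
step 4: [let@root] 2

Answer: 2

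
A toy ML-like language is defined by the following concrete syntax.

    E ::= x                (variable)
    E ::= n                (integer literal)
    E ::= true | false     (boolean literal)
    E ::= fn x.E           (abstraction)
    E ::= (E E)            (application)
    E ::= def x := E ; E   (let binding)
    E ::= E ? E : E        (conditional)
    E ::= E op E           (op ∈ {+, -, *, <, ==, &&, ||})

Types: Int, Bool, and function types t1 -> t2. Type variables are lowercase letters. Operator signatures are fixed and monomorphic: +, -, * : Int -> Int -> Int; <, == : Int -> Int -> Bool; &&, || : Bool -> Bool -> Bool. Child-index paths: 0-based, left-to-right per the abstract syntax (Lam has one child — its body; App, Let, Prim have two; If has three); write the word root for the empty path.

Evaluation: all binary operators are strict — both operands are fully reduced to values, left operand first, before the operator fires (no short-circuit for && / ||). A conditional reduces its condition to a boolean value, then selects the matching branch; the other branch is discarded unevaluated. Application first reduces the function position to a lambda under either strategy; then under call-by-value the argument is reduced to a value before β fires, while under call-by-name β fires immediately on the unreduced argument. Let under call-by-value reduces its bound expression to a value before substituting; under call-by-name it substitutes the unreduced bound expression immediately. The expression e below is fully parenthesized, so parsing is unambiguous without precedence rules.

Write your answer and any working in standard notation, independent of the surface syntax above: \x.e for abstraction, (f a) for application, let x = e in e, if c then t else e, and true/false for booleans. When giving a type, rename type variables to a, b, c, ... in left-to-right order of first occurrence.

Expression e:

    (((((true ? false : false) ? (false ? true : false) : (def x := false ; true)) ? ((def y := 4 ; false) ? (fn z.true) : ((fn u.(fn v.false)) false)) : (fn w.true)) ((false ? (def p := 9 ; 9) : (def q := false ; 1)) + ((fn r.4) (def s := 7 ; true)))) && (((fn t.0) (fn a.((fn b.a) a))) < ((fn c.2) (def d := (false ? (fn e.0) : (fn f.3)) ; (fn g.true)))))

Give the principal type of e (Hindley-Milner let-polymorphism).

Trace:
  unify Bool ~ Bool
  unify Bool ~ Bool
  unify Bool ~ Bool
  unify Bool ~ Bool
  unify Bool ~ Bool
let x : Bool
  unify Bool ~ Bool
  unify Bool ~ Bool
let y : Int
  unify Bool ~ Bool
\z._ : a -> Bool
\v._ : c -> Bool
\u._ : b -> c -> Bool
  unify b -> c -> Bool ~ Bool -> d
  unify b ~ Bool
  unify c -> Bool ~ d
_ _ : c -> Bool
  unify a -> Bool ~ c -> Bool
  unify a ~ c
  unify Bool ~ Bool
\w._ : e -> Bool
  unify c -> Bool ~ e -> Bool
  unify c ~ e
  unify Bool ~ Bool
  unify Bool ~ Bool
let p : Int
let q : Bool
  unify Int ~ Int
  unify Int ~ Int
\r._ : f -> Int
let s : Int
  unify f -> Int ~ Bool -> g
  unify f ~ Bool
  unify Int ~ g
_ _ : Int
  unify Int ~ Int
  unify e -> Bool ~ Int -> h
  unify e ~ Int
  unify Bool ~ h
_ _ : Bool
  unify Bool ~ Bool
\t._ : i -> Int
a : j
\b._ : k -> j
a : j
  unify k -> j ~ j -> l
  unify k ~ j
  unify j ~ l
_ _ : l
\a._ : l -> l
  unify i -> Int ~ (l -> l) -> m
  unify i ~ l -> l
  unify Int ~ m
_ _ : Int
  unify Int ~ Int
\c._ : n -> Int
  unify Bool ~ Bool
\e._ : o -> Int
\f._ : p -> Int
  unify o -> Int ~ p -> Int
  unify o ~ p
  unify Int ~ Int
let d : forall. p -> Int
\g._ : q -> Bool
  unify n -> Int ~ (q -> Bool) -> r
  unify n ~ q -> Bool
  unify Int ~ r
_ _ : Int
  unify Int ~ Int
  unify Bool ~ Bool

Answer: Bool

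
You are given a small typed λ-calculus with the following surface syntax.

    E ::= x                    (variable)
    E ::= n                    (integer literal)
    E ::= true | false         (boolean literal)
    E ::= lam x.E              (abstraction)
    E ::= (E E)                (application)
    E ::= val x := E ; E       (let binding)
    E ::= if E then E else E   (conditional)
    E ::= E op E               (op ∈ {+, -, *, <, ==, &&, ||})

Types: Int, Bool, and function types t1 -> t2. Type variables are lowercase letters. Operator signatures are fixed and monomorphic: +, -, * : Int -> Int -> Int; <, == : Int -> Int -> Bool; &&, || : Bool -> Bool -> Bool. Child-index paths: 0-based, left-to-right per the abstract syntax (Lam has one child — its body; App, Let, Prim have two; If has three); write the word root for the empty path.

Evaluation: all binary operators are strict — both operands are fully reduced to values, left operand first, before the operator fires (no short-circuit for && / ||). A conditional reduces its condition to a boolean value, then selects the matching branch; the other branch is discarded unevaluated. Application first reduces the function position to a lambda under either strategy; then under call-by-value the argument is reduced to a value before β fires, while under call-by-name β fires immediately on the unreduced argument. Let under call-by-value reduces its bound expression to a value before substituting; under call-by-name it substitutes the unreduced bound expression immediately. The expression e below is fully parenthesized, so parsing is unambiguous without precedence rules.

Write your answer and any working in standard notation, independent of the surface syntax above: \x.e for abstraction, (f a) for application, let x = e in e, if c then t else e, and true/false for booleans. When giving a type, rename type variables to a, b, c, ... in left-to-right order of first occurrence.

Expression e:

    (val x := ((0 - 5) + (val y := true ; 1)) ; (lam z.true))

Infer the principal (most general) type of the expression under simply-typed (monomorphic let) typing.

Trace:
  unify Int ~ Int
  unify Int ~ Int
  unify Int ~ Int
let y : Bool
  unify Int ~ Int
let x : Int
\z._ : a -> Bool

Answer: a -> Bool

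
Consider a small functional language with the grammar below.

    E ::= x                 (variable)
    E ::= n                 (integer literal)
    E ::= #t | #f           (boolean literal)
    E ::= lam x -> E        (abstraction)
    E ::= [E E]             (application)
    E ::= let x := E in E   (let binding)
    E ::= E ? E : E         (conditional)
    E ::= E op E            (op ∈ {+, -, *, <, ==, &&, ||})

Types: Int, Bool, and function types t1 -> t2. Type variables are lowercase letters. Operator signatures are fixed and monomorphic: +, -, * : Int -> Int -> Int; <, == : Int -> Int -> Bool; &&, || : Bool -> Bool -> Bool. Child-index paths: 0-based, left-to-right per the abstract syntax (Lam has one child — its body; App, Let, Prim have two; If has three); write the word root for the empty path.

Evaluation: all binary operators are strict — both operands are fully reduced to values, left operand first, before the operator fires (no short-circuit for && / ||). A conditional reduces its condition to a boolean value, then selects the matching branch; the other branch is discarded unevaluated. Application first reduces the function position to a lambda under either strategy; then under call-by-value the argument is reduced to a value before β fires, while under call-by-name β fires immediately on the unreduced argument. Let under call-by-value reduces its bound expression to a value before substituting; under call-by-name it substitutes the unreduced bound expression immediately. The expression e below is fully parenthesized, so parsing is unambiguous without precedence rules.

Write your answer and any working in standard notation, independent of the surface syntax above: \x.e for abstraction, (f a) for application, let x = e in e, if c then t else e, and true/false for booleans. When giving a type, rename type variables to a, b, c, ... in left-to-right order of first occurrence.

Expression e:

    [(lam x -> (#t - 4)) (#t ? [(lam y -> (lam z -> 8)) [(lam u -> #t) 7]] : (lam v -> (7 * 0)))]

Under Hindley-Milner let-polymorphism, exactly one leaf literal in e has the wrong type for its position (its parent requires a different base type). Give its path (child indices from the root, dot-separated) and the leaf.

Working:
  unify Bool ~ Int
  FAIL: mismatch Bool ~ Int

Answer: 0.0.0 : true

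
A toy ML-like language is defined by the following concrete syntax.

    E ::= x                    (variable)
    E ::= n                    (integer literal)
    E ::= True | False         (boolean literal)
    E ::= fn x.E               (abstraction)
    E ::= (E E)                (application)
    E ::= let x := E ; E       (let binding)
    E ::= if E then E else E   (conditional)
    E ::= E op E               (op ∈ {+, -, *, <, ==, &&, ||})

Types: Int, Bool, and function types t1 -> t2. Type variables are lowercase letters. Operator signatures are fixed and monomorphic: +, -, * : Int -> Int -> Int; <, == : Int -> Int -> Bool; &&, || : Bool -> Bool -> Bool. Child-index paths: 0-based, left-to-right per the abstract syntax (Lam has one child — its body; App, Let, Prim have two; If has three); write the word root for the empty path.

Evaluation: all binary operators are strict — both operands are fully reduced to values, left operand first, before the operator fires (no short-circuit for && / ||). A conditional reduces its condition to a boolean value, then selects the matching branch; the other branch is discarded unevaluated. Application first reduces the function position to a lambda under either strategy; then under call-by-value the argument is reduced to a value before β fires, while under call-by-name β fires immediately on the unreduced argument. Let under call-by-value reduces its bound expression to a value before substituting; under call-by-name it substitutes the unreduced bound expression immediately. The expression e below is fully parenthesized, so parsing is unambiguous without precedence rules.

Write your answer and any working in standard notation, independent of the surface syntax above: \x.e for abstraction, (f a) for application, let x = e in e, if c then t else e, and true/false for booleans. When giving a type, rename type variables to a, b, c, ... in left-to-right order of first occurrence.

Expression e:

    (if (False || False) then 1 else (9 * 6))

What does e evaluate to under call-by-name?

Derivation:
step 0: (if (false || false) then 1 else (9 * 6))
step 1: [delta@0] (if false then 1 else (9 * 6))
step 2: [if@root] (9 * 6)
step 3: [delta@root] 54

Answer: 54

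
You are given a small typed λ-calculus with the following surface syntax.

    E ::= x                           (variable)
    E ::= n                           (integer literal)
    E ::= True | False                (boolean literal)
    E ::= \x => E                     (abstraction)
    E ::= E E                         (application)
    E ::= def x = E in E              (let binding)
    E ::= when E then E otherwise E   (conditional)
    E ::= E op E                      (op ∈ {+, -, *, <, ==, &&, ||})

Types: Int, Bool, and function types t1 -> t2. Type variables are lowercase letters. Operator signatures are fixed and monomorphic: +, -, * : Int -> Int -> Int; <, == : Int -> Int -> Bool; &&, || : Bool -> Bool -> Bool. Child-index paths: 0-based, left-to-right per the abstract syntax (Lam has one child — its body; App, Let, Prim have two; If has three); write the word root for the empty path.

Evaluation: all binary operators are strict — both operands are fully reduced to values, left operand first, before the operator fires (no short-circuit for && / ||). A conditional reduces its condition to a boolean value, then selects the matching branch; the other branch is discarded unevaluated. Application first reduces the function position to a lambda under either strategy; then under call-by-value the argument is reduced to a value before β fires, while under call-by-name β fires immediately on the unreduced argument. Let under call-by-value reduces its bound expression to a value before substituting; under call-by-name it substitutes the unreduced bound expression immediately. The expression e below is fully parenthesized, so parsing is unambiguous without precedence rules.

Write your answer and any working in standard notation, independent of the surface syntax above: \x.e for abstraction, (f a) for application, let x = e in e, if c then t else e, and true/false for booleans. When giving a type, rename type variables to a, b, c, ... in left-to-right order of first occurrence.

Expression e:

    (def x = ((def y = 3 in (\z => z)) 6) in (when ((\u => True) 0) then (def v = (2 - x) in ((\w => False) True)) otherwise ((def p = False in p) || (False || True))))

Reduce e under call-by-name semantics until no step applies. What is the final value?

Answer: false

Derivation:
step 0: (let x = ((let y = 3 in (\z.z)) 6) in (if ((\u.true) 0) then (let v = (2 - x) in ((\w.false) true)) else ((let p = false in p) || (false || true))))
step 1: [let@root] (if ((\u.true) 0) then (let v = (2 - ((let y = 3 in (\z.z)) 6)) in ((\w.false) true)) else ((let p = false in p) || (false || true)))
step 2: [beta@0] (if true then (let v = (2 - ((let y = 3 in (\z.z)) 6)) in ((\w.false) true)) else ((let p = false in p) || (false || true)))
step 3: [if@root] (let v = (2 - ((let y = 3 in (\z.z)) 6)) in ((\w.false) true))
step 4: [let@root] ((\w.false) true)
step 5: [beta@root] false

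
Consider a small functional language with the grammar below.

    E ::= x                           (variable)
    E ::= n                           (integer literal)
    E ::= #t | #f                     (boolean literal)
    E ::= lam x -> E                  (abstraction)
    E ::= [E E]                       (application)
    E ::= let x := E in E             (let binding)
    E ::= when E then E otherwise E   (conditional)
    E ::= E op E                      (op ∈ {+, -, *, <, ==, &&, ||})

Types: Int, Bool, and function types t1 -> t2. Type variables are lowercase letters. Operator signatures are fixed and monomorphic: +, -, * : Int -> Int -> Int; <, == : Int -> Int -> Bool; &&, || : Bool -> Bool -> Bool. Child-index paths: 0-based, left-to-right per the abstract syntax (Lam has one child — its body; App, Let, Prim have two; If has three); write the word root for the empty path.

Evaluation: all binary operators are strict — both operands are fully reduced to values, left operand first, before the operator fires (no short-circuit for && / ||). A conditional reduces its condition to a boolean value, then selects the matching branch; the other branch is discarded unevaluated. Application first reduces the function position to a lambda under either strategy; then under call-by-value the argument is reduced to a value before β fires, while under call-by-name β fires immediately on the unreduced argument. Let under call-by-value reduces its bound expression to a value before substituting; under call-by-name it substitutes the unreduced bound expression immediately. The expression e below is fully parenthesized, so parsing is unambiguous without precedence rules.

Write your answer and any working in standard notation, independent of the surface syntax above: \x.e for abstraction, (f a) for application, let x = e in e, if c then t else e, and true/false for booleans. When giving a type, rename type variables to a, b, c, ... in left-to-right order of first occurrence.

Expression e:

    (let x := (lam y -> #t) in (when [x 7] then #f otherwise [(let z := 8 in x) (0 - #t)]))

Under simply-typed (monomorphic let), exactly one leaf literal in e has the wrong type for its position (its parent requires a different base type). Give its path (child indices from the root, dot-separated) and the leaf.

Derivation:
\y._ : a -> Bool
let x : a -> Bool
x : a -> Bool
  unify a -> Bool ~ Int -> b
  unify a ~ Int
  unify Bool ~ b
_ _ : Bool
  unify Bool ~ Bool
let z : Int
x : Int -> Bool
  unify Int ~ Int
  unify Bool ~ Int
  FAIL: mismatch Bool ~ Int

Answer: 1.2.1.1 : true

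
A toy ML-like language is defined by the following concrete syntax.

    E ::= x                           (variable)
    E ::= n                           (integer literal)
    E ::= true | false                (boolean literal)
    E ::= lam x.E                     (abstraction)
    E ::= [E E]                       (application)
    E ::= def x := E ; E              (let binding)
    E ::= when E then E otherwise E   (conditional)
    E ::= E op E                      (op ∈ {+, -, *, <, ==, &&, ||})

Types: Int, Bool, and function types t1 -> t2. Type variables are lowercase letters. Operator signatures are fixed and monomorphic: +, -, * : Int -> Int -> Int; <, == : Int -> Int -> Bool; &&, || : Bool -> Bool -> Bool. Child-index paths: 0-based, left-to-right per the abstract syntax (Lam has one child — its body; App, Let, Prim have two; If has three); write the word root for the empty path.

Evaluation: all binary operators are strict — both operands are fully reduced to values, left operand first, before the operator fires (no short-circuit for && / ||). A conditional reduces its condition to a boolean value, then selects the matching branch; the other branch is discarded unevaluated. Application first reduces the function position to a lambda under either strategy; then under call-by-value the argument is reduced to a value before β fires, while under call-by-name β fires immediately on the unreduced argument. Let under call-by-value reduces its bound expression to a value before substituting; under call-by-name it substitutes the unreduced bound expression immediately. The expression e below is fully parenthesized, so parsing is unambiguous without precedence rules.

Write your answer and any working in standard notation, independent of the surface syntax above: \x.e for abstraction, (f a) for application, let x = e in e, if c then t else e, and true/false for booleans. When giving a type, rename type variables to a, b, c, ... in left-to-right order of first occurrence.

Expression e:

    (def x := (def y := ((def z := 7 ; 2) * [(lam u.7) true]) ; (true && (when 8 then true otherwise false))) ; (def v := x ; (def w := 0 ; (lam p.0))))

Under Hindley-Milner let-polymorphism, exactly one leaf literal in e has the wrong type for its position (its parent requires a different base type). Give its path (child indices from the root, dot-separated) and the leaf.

Derivation:
let z : Int
  unify Int ~ Int
\u._ : a -> Int
  unify a -> Int ~ Bool -> b
  unify a ~ Bool
  unify Int ~ b
_ _ : Int
  unify Int ~ Int
let y : Int
  unify Bool ~ Bool
  unify Int ~ Bool
  FAIL: mismatch Int ~ Bool

Answer: 0.1.1.0 : 8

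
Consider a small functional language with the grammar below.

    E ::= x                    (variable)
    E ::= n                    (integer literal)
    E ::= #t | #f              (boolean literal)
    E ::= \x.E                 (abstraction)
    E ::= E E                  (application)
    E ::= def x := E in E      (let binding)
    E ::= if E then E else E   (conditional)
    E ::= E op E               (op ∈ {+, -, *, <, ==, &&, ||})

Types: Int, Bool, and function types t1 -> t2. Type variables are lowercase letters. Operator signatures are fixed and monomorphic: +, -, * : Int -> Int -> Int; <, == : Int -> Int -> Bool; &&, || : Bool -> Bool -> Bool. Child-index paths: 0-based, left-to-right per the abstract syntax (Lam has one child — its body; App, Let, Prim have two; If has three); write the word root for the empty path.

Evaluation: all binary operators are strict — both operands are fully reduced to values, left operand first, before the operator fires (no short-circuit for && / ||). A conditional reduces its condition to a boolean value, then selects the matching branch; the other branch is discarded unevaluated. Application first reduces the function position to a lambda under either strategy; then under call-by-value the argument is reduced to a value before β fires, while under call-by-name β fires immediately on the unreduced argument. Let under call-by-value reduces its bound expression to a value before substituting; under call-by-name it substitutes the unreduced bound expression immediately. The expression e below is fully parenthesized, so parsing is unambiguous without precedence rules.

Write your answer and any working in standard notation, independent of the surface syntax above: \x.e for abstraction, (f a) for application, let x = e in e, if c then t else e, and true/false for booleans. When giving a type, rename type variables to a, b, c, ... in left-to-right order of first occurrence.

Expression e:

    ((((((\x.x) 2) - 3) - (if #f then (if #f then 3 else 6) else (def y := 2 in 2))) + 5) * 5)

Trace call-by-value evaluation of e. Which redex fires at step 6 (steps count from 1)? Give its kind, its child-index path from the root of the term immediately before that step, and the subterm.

Trace:
step 0: ((((((\x.x) 2) - 3) - (if false then (if false then 3 else 6) else (let y = 2 in 2))) + 5) * 5)
step 1: [beta@0.0.0.0] ((((2 - 3) - (if false then (if false then 3 else 6) else (let y = 2 in 2))) + 5) * 5)
step 2: [delta@0.0.0] (((-1 - (if false then (if false then 3 else 6) else (let y = 2 in 2))) + 5) * 5)
step 3: [if@0.0.1] (((-1 - (let y = 2 in 2)) + 5) * 5)
step 4: [let@0.0.1] (((-1 - 2) + 5) * 5)
step 5: [delta@0.0] ((-3 + 5) * 5)
step 6: [delta@0] (2 * 5)

Answer: delta at 0 : (-3 + 5)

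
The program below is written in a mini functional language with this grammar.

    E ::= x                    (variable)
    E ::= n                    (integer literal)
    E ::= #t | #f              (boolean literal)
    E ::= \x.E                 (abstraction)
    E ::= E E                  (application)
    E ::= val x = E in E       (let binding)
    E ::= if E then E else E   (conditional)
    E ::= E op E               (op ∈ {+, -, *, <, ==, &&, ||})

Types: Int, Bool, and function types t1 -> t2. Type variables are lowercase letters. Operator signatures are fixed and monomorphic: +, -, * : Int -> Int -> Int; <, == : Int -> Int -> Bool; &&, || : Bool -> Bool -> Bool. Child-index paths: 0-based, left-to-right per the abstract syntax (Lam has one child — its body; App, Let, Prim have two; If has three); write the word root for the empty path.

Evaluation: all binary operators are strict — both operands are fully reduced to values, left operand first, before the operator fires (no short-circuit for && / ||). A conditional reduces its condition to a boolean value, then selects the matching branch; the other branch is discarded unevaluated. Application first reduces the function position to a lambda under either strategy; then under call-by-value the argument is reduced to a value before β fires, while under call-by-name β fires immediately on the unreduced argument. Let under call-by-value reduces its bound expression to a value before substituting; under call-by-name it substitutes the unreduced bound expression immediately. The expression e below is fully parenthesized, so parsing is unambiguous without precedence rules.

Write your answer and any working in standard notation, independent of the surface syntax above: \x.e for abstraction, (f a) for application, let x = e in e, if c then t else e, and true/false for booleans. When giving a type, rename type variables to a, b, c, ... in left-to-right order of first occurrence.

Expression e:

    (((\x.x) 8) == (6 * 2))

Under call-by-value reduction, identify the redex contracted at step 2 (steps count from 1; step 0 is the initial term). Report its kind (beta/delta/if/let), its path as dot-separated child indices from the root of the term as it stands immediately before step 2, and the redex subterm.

Trace:
step 0: (((\x.x) 8) == (6 * 2))
step 1: [beta@0] (8 == (6 * 2))
step 2: [delta@1] (8 == 12)

Answer: delta at 1 : (6 * 2)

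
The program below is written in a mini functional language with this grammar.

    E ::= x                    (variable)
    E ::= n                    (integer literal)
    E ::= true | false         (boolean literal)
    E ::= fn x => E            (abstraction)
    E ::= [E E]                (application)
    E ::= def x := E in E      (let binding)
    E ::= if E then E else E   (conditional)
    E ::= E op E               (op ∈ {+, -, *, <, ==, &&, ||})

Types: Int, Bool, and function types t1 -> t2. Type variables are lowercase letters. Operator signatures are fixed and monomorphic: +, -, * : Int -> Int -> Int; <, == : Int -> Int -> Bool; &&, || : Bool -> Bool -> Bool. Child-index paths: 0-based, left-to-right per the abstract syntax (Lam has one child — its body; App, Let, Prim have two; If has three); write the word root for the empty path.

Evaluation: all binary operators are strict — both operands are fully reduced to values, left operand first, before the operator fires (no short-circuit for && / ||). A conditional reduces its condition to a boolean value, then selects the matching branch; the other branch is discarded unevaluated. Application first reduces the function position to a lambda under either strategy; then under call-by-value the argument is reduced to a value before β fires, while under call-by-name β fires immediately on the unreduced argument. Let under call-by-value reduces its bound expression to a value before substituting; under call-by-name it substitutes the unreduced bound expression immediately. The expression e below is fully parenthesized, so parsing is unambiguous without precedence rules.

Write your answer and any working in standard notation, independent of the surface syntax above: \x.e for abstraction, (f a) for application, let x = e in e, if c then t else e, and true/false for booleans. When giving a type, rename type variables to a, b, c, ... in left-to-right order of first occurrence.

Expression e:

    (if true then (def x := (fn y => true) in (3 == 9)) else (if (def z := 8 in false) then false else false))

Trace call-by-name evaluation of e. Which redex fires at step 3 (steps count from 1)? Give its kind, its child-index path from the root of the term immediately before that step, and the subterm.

Answer: delta at root : (3 == 9)

Derivation:
step 0: (if true then (let x = (\y.true) in (3 == 9)) else (if (let z = 8 in false) then false else false))
step 1: [if@root] (let x = (\y.true) in (3 == 9))
step 2: [let@root] (3 == 9)
step 3: [delta@root] false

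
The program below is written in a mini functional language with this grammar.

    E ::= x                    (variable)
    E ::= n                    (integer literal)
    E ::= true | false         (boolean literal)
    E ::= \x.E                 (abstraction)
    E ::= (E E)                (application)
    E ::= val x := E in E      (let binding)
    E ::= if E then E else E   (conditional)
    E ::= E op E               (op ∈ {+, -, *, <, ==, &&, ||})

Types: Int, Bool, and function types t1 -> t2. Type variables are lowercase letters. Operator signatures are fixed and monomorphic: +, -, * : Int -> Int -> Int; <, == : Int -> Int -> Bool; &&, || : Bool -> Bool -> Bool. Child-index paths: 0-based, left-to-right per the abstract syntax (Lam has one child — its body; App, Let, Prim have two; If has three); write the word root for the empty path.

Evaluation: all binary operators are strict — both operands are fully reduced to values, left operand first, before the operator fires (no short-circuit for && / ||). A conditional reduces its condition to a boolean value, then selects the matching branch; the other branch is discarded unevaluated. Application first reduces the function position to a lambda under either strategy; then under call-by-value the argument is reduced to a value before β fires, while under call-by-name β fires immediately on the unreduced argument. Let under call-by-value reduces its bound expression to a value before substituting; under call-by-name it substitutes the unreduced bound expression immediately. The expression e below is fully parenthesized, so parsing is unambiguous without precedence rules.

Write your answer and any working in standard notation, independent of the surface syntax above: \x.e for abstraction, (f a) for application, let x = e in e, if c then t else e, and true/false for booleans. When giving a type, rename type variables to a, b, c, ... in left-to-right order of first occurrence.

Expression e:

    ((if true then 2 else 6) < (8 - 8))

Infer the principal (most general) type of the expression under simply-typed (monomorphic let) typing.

Derivation:
  unify Bool ~ Bool
  unify Int ~ Int
  unify Int ~ Int
  unify Int ~ Int
  unify Int ~ Int
  unify Int ~ Int

Answer: Bool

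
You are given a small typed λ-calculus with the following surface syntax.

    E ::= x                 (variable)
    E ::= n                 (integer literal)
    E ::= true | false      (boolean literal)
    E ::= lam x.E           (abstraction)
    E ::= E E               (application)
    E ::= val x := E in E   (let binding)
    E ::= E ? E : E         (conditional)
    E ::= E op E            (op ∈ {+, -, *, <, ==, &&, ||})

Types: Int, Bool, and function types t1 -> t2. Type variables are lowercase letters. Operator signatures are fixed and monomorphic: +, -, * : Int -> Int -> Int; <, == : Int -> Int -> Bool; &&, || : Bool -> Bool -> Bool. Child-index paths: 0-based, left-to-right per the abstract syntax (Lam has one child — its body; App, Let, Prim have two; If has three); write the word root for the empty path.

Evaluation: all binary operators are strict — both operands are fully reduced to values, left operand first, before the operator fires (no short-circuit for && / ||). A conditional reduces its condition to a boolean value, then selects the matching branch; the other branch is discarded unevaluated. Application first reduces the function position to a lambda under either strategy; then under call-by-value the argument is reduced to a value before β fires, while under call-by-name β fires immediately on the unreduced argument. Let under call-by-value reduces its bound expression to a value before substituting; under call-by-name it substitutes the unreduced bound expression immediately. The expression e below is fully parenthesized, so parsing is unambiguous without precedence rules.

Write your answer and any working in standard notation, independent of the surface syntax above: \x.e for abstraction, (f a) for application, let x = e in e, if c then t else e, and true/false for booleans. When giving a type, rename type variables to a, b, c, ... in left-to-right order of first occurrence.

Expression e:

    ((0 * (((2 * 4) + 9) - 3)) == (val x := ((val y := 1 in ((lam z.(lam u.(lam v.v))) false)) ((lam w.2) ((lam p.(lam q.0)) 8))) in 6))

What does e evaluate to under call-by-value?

Answer: false

Trace:
step 0: ((0 * (((2 * 4) + 9) - 3)) == (let x = ((let y = 1 in ((\z.(\u.(\v.v))) false)) ((\w.2) ((\p.(\q.0)) 8))) in 6))
step 1: [delta@0.1.0.0] ((0 * ((8 + 9) - 3)) == (let x = ((let y = 1 in ((\z.(\u.(\v.v))) false)) ((\w.2) ((\p.(\q.0)) 8))) in 6))
step 2: [delta@0.1.0] ((0 * (17 - 3)) == (let x = ((let y = 1 in ((\z.(\u.(\v.v))) false)) ((\w.2) ((\p.(\q.0)) 8))) in 6))
step 3: [delta@0.1] ((0 * 14) == (let x = ((let y = 1 in ((\z.(\u.(\v.v))) false)) ((\w.2) ((\p.(\q.0)) 8))) in 6))
step 4: [delta@0] (0 == (let x = ((let y = 1 in ((\z.(\u.(\v.v))) false)) ((\w.2) ((\p.(\q.0)) 8))) in 6))
step 5: [let@1.0.0] (0 == (let x = (((\z.(\u.(\v.v))) false) ((\w.2) ((\p.(\q.0)) 8))) in 6))
step 6: [beta@1.0.0] (0 == (let x = ((\u.(\v.v)) ((\w.2) ((\p.(\q.0)) 8))) in 6))
step 7: [beta@1.0.1.1] (0 == (let x = ((\u.(\v.v)) ((\w.2) (\q.0))) in 6))
step 8: [beta@1.0.1] (0 == (let x = ((\u.(\v.v)) 2) in 6))
step 9: [beta@1.0] (0 == (let x = (\v.v) in 6))
step 10: [let@1] (0 == 6)
step 11: [delta@root] false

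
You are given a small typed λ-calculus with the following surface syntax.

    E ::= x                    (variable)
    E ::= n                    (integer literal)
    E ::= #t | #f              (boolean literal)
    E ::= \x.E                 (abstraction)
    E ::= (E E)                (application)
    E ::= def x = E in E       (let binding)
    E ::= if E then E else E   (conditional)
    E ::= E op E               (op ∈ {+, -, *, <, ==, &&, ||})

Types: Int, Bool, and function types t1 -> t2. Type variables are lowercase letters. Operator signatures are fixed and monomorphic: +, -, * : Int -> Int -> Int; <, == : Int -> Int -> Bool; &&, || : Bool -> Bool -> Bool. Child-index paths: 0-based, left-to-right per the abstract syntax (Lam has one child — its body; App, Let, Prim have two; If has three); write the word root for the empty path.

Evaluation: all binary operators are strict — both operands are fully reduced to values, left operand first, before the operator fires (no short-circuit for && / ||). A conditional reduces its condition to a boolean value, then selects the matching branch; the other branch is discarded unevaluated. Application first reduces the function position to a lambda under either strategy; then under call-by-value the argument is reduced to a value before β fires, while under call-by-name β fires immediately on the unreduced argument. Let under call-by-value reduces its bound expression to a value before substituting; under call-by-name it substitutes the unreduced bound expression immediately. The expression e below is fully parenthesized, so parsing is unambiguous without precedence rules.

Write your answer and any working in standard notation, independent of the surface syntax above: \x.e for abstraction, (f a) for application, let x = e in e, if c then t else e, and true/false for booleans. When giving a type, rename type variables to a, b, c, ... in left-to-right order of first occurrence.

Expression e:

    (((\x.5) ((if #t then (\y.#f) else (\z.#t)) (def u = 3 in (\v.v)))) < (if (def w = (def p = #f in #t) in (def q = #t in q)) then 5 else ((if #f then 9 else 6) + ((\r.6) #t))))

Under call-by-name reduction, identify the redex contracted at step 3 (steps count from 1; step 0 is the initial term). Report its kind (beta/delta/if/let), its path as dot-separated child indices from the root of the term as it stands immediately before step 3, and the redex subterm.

Trace:
step 0: (((\x.5) ((if true then (\y.false) else (\z.true)) (let u = 3 in (\v.v)))) < (if (let w = (let p = false in true) in (let q = true in q)) then 5 else ((if false then 9 else 6) + ((\r.6) true))))
step 1: [beta@0] (5 < (if (let w = (let p = false in true) in (let q = true in q)) then 5 else ((if false then 9 else 6) + ((\r.6) true))))
step 2: [let@1.0] (5 < (if (let q = true in q) then 5 else ((if false then 9 else 6) + ((\r.6) true))))
step 3: [let@1.0] (5 < (if true then 5 else ((if false then 9 else 6) + ((\r.6) true))))

Answer: let at 1.0 : (let q = true in q)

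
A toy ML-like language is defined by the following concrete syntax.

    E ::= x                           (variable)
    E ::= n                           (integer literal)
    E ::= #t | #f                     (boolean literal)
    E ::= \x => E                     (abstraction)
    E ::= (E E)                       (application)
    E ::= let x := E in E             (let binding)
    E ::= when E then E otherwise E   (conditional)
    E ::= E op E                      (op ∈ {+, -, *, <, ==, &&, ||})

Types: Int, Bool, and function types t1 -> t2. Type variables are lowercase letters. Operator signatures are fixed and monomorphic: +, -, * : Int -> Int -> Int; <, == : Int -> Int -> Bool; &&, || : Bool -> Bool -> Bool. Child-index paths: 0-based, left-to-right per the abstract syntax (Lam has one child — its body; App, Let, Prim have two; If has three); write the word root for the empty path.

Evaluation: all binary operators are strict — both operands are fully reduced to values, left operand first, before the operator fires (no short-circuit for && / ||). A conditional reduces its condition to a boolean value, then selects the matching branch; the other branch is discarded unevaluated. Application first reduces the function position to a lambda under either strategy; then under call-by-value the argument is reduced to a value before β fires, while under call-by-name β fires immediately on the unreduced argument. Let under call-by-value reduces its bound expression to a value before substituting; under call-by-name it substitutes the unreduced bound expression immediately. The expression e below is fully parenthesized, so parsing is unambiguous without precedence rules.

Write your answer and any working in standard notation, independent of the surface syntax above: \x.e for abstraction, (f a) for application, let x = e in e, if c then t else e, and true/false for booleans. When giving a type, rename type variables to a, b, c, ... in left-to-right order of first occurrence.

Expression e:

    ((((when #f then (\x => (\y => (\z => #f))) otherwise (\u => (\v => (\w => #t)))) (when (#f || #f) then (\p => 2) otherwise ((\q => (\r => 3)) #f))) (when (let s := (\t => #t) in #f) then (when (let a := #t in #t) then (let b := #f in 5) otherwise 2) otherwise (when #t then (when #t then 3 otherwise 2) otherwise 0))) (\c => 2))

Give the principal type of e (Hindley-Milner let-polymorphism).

Answer: Bool

Derivation:
  unify Bool ~ Bool
\z._ : c -> Bool
\y._ : b -> c -> Bool
\x._ : a -> b -> c -> Bool
\w._ : f -> Bool
\v._ : e -> f -> Bool
\u._ : d -> e -> f -> Bool
  unify a -> b -> c -> Bool ~ d -> e -> f -> Bool
  unify a ~ d
  unify b -> c -> Bool ~ e -> f -> Bool
  unify b ~ e
  unify c -> Bool ~ f -> Bool
  unify c ~ f
  unify Bool ~ Bool
  unify Bool ~ Bool
  unify Bool ~ Bool
  unify Bool ~ Bool
\p._ : g -> Int
\r._ : i -> Int
\q._ : h -> i -> Int
  unify h -> i -> Int ~ Bool -> j
  unify h ~ Bool
  unify i -> Int ~ j
_ _ : i -> Int
  unify g -> Int ~ i -> Int
  unify g ~ i
  unify Int ~ Int
  unify d -> e -> f -> Bool ~ (i -> Int) -> k
  unify d ~ i -> Int
  unify e -> f -> Bool ~ k
_ _ : e -> f -> Bool
\t._ : l -> Bool
let s : forall. l -> Bool
  unify Bool ~ Bool
let a : Bool
  unify Bool ~ Bool
let b : Bool
  unify Int ~ Int
  unify Bool ~ Bool
  unify Bool ~ Bool
  unify Int ~ Int
  unify Int ~ Int
  unify Int ~ Int
  unify e -> f -> Bool ~ Int -> m
  unify e ~ Int
  unify f -> Bool ~ m
_ _ : f -> Bool
\c._ : n -> Int
  unify f -> Bool ~ (n -> Int) -> o
  unify f ~ n -> Int
  unify Bool ~ o
_ _ : Bool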